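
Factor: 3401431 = 11^2*28111^1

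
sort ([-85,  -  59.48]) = [ - 85, - 59.48]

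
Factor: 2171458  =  2^1*73^1 * 107^1*139^1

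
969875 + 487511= 1457386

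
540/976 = 135/244 =0.55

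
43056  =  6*7176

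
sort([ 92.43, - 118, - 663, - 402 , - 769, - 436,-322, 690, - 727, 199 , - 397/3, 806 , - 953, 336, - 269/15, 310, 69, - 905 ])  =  [ - 953, - 905, - 769, - 727,  -  663, - 436, - 402,- 322, - 397/3, - 118,-269/15, 69, 92.43,199, 310, 336,690,  806] 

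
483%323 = 160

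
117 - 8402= - 8285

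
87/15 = 5 + 4/5 = 5.80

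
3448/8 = 431 = 431.00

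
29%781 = 29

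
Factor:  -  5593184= - 2^5 *277^1*631^1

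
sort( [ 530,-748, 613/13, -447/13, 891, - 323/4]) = [ - 748,-323/4,-447/13, 613/13, 530,  891 ] 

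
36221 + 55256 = 91477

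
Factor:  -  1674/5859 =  - 2/7 = - 2^1*7^(-1) 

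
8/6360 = 1/795 = 0.00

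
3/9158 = 3/9158 = 0.00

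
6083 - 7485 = - 1402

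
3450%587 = 515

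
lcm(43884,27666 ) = 1272636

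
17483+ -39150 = -21667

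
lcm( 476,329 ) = 22372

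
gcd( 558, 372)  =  186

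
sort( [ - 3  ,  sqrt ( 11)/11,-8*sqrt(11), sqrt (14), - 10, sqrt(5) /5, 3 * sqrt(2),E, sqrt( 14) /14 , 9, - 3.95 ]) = [ - 8*sqrt( 11), - 10,- 3.95, - 3,sqrt( 14 ) /14,sqrt (11 )/11,sqrt(5 ) /5, E,sqrt( 14), 3*sqrt (2), 9]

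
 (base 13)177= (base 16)10b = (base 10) 267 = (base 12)1a3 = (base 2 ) 100001011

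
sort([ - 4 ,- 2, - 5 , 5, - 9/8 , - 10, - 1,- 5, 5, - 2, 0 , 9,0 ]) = [ - 10, - 5 , - 5, - 4,-2, - 2  , - 9/8,- 1, 0, 0,  5, 5, 9]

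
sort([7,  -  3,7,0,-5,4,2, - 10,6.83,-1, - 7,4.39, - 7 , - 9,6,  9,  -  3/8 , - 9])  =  [-10,  -  9, - 9, - 7, - 7, - 5, - 3, - 1, - 3/8, 0,  2,  4,  4.39,  6,6.83, 7,  7, 9]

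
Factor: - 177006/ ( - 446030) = 88503/223015 = 3^1*5^ (-1)*13^( - 1)*47^( - 1)*73^(-1)*29501^1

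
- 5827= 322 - 6149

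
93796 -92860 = 936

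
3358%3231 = 127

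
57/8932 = 57/8932 =0.01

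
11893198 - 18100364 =-6207166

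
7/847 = 1/121= 0.01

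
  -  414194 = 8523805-8937999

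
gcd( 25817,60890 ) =1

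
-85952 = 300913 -386865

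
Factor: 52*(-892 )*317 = - 14703728  =  - 2^4*13^1*223^1*317^1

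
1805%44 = 1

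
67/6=11  +  1/6 = 11.17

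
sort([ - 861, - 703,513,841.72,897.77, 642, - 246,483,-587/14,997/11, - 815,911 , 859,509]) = [ - 861, - 815, - 703 , - 246, - 587/14, 997/11, 483,509,513,  642,841.72,859,897.77,911 ] 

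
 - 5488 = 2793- 8281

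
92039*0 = 0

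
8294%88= 22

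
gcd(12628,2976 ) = 4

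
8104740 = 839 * 9660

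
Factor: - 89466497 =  - 19^1*4708763^1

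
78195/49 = 78195/49= 1595.82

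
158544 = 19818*8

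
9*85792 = 772128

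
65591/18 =65591/18 =3643.94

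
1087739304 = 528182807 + 559556497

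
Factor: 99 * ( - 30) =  - 2^1 * 3^3*5^1*11^1 = - 2970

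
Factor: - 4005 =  - 3^2*5^1*89^1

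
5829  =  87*67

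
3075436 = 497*6188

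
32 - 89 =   -  57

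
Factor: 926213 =929^1*997^1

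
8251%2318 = 1297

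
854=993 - 139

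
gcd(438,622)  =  2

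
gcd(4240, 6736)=16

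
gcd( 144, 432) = 144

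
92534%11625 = 11159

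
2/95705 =2/95705 = 0.00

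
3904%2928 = 976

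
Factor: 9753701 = 9753701^1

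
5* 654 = 3270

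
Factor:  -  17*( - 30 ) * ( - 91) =-46410  =  - 2^1*3^1*5^1*7^1*13^1*17^1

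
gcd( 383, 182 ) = 1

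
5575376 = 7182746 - 1607370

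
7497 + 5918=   13415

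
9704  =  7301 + 2403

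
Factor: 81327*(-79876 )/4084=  - 1624018863/1021 = -3^1 *19^1*1021^( - 1)*1051^1*27109^1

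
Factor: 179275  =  5^2*71^1*101^1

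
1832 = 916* 2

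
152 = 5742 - 5590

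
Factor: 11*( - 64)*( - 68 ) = 2^8*11^1*17^1 = 47872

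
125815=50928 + 74887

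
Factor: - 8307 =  -3^2 * 13^1  *71^1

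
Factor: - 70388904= -2^3*3^1  *  2932871^1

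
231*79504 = 18365424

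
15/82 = 15/82 = 0.18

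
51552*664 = 34230528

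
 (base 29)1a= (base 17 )25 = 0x27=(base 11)36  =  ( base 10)39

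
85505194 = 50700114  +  34805080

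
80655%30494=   19667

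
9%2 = 1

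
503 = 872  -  369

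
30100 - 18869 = 11231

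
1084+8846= 9930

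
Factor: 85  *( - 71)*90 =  - 2^1*3^2 * 5^2*17^1 * 71^1 =- 543150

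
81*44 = 3564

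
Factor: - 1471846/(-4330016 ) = 735923/2165008 = 2^( - 4)*47^( - 1 )*191^1*2879^( - 1 )*3853^1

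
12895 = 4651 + 8244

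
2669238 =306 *8723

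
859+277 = 1136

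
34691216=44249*784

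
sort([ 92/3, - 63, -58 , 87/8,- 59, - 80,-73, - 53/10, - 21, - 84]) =[ - 84, - 80, - 73  , - 63, - 59,-58,  -  21, - 53/10,87/8,92/3]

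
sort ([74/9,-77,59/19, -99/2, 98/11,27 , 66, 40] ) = [ - 77,-99/2, 59/19,  74/9,98/11, 27 , 40 , 66 ]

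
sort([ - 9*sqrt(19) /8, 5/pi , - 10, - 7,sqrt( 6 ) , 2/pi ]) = [ - 10, - 7,  -  9*sqrt(19) /8,2/pi,5/pi, sqrt( 6) ] 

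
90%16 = 10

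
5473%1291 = 309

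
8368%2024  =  272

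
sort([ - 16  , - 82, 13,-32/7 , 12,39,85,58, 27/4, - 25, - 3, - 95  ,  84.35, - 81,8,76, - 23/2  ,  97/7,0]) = [ - 95,-82, - 81, - 25, - 16, - 23/2,-32/7, - 3,0,  27/4,8,12,13,  97/7,39, 58, 76,84.35, 85]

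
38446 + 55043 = 93489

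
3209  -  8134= -4925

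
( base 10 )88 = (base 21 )44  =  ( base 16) 58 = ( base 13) 6A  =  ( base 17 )53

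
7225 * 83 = 599675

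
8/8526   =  4/4263 = 0.00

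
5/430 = 1/86= 0.01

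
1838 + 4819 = 6657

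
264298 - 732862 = - 468564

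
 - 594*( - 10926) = 6490044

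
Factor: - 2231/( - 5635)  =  5^(-1)* 7^( - 2)*97^1 = 97/245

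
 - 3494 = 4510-8004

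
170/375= 34/75 = 0.45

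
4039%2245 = 1794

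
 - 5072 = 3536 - 8608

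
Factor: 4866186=2^1*3^1*13^2*4799^1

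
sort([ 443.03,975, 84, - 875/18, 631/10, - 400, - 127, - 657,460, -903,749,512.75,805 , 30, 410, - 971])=[-971,  -  903, - 657,  -  400 ,  -  127,-875/18,30,631/10, 84,410,443.03 , 460, 512.75, 749,  805,  975 ] 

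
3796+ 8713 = 12509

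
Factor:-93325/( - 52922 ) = 2^( - 1)*5^2*47^(-1)*563^( -1) * 3733^1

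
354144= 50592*7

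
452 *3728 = 1685056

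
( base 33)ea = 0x1d8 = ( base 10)472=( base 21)11a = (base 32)EO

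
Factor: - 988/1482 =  - 2^1*3^(-1) = -2/3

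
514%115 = 54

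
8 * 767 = 6136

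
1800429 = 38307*47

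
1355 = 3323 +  - 1968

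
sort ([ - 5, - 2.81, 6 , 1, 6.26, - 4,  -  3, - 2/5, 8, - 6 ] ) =[ - 6, - 5, - 4, - 3, - 2.81, - 2/5,1, 6, 6.26,8] 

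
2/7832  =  1/3916 = 0.00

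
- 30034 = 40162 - 70196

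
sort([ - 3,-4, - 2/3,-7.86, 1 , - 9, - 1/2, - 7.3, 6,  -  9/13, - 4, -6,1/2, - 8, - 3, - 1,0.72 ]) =[ - 9, - 8, - 7.86, - 7.3, - 6, - 4, -4, - 3,-3, - 1,-9/13, - 2/3, - 1/2, 1/2,0.72,1, 6] 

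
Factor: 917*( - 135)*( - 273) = 33796035 = 3^4  *  5^1* 7^2*13^1*131^1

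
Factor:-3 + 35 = 32 =2^5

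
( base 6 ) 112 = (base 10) 44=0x2c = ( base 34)1A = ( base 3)1122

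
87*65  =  5655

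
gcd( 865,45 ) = 5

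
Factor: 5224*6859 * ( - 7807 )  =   - 279735864712 = - 2^3*19^3 * 37^1*211^1*653^1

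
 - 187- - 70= -117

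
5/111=5/111= 0.05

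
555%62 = 59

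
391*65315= 25538165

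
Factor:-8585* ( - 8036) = 2^2*5^1*7^2*17^1*41^1*101^1= 68989060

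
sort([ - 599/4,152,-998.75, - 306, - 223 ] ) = [ - 998.75, - 306, - 223, - 599/4,152 ] 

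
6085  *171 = 1040535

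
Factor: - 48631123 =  - 313^1*155371^1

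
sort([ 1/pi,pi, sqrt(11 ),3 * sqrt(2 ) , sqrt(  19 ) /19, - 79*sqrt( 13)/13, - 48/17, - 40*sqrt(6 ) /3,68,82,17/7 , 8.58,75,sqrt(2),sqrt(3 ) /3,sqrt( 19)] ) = [ - 40*sqrt( 6 ) /3,-79*sqrt(13 ) /13,-48/17,sqrt(19)/19,1/pi,sqrt(3)/3,sqrt(2),17/7,pi,sqrt(11 ), 3*sqrt(2),sqrt (19 ),8.58, 68, 75, 82]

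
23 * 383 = 8809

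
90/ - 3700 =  - 1 + 361/370 = - 0.02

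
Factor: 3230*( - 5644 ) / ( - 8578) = 2^2*5^1*17^2*19^1*83^1*4289^( - 1)  =  9115060/4289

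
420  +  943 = 1363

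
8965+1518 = 10483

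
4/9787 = 4/9787 = 0.00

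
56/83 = 56/83 =0.67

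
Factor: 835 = 5^1*167^1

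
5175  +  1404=6579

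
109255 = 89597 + 19658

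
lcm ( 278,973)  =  1946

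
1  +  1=2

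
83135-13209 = 69926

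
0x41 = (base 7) 122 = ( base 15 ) 45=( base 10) 65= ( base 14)49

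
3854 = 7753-3899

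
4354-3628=726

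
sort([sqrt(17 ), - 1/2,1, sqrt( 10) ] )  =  [-1/2,1,sqrt(10 ), sqrt(17 ) ]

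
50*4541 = 227050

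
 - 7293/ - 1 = 7293 + 0/1  =  7293.00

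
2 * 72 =144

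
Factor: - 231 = -3^1*7^1*11^1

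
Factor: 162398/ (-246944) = - 2^ (-4)*7717^( - 1)*81199^1 = - 81199/123472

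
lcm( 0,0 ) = 0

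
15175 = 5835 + 9340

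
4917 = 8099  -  3182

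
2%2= 0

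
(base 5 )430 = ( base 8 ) 163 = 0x73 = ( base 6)311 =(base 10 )115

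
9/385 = 9/385  =  0.02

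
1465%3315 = 1465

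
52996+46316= 99312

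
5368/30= 178  +  14/15 = 178.93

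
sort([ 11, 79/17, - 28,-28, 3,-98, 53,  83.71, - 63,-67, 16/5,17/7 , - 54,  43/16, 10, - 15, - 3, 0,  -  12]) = [  -  98, - 67, - 63, - 54, - 28, - 28, - 15,-12, - 3,0,17/7, 43/16 , 3,16/5, 79/17, 10,11,53, 83.71] 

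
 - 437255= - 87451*5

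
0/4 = 0 = 0.00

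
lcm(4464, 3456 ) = 107136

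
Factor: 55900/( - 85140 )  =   - 65/99 = - 3^( - 2)*5^1*11^( - 1 ) * 13^1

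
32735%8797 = 6344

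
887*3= 2661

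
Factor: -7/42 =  - 2^( - 1)*3^( - 1 )= -1/6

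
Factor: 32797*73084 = 2^2*11^2*151^1*32797^1 = 2396935948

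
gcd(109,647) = 1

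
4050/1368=2 + 73/76 = 2.96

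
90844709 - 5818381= 85026328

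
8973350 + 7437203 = 16410553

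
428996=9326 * 46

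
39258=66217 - 26959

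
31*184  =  5704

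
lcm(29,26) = 754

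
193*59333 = 11451269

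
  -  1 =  - 1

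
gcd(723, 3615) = 723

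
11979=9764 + 2215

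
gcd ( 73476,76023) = 9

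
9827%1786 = 897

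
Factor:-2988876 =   -  2^2*3^1*11^1*22643^1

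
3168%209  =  33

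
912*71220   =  64952640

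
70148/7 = 70148/7 = 10021.14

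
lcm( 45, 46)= 2070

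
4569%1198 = 975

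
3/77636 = 3/77636 = 0.00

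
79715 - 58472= 21243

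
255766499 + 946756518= 1202523017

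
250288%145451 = 104837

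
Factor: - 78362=-2^1 * 39181^1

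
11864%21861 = 11864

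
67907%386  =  357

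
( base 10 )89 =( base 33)2N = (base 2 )1011001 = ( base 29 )32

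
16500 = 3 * 5500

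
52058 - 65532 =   -  13474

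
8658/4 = 2164 + 1/2 = 2164.50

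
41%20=1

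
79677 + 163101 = 242778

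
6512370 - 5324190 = 1188180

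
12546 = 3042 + 9504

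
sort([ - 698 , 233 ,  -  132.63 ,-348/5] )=[-698, - 132.63 , - 348/5, 233]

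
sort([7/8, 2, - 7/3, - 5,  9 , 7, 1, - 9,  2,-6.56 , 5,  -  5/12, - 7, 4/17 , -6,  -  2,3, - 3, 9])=[ - 9,  -  7, - 6.56 ,-6,-5,  -  3,  -  7/3 ,- 2,  -  5/12,4/17, 7/8,1, 2, 2, 3,5,  7,9, 9 ]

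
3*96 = 288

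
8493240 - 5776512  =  2716728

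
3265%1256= 753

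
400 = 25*16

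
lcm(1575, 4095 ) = 20475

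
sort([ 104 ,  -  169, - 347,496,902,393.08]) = [ - 347, - 169, 104, 393.08,496, 902] 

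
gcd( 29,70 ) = 1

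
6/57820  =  3/28910=0.00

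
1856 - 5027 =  - 3171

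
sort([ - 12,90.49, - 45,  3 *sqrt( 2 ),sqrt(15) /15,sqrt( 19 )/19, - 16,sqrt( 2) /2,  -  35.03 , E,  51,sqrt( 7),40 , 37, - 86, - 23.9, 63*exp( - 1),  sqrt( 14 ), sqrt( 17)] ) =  [ - 86, - 45,  -  35.03, - 23.9,  -  16, - 12,  sqrt ( 19) /19,  sqrt (15) /15 , sqrt(2) /2,  sqrt(7),E,  sqrt( 14),sqrt(17 ), 3 *sqrt( 2), 63*exp( - 1),  37, 40,  51,90.49]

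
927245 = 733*1265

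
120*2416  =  289920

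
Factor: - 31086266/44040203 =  - 2^1 * 2081^ (-1 ) * 21163^( - 1 )*15543133^1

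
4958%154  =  30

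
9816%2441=52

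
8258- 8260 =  - 2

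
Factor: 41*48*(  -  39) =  - 2^4*3^2*13^1*41^1 = - 76752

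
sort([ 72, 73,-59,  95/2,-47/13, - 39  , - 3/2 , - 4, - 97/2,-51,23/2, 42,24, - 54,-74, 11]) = [ - 74, - 59,-54, - 51, - 97/2, - 39,- 4, - 47/13, - 3/2, 11,  23/2,  24, 42,95/2, 72, 73 ]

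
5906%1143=191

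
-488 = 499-987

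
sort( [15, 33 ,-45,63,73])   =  [ - 45, 15,  33,63,73]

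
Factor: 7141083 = 3^1* 127^1*18743^1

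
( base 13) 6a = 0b1011000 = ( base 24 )3G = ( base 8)130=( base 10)88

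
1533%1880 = 1533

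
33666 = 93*362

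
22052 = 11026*2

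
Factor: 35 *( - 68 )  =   - 2380 = - 2^2*5^1*7^1* 17^1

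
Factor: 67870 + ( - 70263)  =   - 2393 = - 2393^1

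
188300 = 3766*50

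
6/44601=2/14867=0.00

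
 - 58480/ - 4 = 14620  +  0/1 = 14620.00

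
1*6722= 6722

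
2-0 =2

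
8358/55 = 151 + 53/55 =151.96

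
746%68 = 66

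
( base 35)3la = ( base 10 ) 4420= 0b1000101000100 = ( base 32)4A4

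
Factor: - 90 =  - 2^1*3^2 * 5^1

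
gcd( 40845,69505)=5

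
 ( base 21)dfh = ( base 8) 13661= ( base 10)6065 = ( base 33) 5IQ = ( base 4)1132301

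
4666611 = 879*5309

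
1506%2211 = 1506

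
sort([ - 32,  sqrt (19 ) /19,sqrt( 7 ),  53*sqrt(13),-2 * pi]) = [-32, - 2*pi,sqrt( 19) /19,sqrt(7),53 * sqrt( 13) ]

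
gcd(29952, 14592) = 768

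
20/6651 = 20/6651 = 0.00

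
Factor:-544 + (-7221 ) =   -  5^1*1553^1 = -  7765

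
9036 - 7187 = 1849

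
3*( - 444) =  - 1332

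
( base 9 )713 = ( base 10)579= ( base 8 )1103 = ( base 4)21003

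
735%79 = 24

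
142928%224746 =142928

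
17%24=17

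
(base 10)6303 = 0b1100010011111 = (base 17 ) 14dd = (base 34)5FD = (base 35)553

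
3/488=3/488 = 0.01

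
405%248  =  157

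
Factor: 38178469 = 7^1*1277^1*4271^1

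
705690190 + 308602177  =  1014292367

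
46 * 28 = 1288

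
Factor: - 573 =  - 3^1*191^1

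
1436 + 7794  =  9230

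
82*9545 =782690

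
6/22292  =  3/11146 = 0.00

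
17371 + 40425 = 57796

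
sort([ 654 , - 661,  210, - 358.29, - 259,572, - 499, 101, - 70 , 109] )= [- 661 , - 499,-358.29, - 259,-70,  101, 109,210, 572,654] 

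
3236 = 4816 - 1580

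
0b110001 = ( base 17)2f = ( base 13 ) 3a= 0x31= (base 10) 49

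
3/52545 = 1/17515 = 0.00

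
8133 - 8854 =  - 721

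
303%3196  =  303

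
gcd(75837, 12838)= 1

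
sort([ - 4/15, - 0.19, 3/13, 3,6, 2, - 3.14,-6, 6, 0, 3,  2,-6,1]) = [ - 6, - 6,  -  3.14,-4/15,-0.19, 0, 3/13,1, 2 , 2, 3, 3, 6, 6]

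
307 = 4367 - 4060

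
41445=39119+2326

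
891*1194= 1063854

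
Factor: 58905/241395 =51/209 = 3^1*11^(-1)*17^1*19^( -1 )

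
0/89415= 0 = 0.00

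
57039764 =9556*5969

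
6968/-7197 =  - 1 + 229/7197 = - 0.97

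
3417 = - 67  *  ( -51 )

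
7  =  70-63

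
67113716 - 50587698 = 16526018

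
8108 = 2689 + 5419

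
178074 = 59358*3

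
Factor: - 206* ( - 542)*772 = 86195344 = 2^4 *103^1 * 193^1*271^1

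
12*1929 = 23148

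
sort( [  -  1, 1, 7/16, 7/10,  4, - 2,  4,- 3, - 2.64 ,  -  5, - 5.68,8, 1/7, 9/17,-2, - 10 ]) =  [ - 10, - 5.68, - 5, - 3, - 2.64, - 2, - 2, - 1,1/7, 7/16, 9/17, 7/10, 1, 4,  4,8]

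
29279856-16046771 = 13233085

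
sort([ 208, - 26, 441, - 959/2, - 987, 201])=[  -  987,- 959/2 ,  -  26,201 , 208,441 ] 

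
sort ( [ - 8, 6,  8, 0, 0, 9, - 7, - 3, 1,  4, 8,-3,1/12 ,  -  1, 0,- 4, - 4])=[ - 8, - 7, - 4, - 4, - 3, - 3,-1 , 0, 0, 0,  1/12, 1, 4, 6,8 , 8,9 ] 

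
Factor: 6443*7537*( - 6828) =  - 331573763748 = - 2^2 * 3^1*17^1*379^1*569^1 *7537^1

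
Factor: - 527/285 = - 3^( - 1)*5^( -1 ) * 17^1 * 19^(-1 )*31^1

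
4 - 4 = 0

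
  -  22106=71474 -93580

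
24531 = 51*481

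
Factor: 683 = 683^1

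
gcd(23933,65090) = 1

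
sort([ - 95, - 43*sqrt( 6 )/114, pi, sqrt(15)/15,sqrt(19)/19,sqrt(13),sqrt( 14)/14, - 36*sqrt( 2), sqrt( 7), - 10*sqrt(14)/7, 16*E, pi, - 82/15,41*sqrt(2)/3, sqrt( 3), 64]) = [ - 95,-36*sqrt (2),-82/15, - 10 * sqrt( 14 ) /7, - 43 * sqrt (6)/114, sqrt ( 19 ) /19,  sqrt( 15 )/15, sqrt( 14)/14, sqrt( 3) , sqrt ( 7), pi, pi, sqrt( 13), 41*sqrt( 2)/3,16*E,64]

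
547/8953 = 547/8953 = 0.06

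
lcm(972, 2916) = 2916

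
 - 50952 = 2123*(-24)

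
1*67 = 67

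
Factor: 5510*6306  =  2^2*3^1*5^1*19^1*29^1*1051^1 = 34746060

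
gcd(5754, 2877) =2877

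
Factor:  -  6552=- 2^3*3^2*7^1 * 13^1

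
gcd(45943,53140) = 1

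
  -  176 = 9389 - 9565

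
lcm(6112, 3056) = 6112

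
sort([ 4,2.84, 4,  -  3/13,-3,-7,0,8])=[ - 7, - 3, - 3/13,0,2.84,4,4, 8]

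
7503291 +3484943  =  10988234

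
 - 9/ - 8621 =9/8621 = 0.00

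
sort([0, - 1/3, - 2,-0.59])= [  -  2,-0.59,  -  1/3,0] 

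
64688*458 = 29627104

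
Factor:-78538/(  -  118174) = 107/161 = 7^(-1) *23^( - 1 )*107^1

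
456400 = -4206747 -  - 4663147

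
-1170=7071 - 8241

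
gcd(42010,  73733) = 1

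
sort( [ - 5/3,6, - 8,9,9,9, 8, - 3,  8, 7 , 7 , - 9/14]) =[ - 8, - 3, - 5/3, - 9/14, 6,  7,7,8,8 , 9,9,9 ]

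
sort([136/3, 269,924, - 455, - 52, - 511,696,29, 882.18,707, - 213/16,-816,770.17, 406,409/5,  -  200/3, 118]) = [-816, - 511, - 455,-200/3,  -  52,-213/16,29, 136/3,409/5,118, 269, 406 , 696, 707 , 770.17,882.18, 924 ]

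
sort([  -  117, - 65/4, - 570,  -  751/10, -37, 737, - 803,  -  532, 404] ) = [ - 803, - 570, - 532, - 117, - 751/10, - 37,- 65/4,404, 737] 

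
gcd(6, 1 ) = 1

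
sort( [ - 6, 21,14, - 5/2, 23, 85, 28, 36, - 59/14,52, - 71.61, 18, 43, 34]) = [ - 71.61 , - 6, - 59/14, - 5/2,14, 18, 21, 23, 28, 34,36, 43, 52,85 ] 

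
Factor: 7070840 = 2^3*5^1*7^1 *25253^1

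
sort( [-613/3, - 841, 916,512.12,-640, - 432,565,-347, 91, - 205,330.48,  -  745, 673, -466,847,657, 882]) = [ - 841, - 745, -640, - 466,-432 , - 347, - 205,-613/3,91, 330.48,512.12,565,657 , 673  ,  847, 882,916 ]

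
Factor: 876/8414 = 438/4207 = 2^1* 3^1*7^( - 1 ) * 73^1*601^( -1 )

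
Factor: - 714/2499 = -2^1 *7^( - 1)= - 2/7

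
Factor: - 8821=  - 8821^1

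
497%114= 41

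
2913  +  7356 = 10269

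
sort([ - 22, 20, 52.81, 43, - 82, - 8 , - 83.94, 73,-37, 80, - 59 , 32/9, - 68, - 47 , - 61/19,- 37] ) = [ -83.94, - 82, - 68, - 59,-47, - 37 , - 37, - 22, - 8, - 61/19, 32/9, 20, 43, 52.81,73,80 ] 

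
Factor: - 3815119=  - 7^1*11^1*49547^1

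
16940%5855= 5230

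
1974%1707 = 267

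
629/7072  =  37/416= 0.09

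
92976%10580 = 8336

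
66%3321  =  66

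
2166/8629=2166/8629 = 0.25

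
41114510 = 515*79834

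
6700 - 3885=2815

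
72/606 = 12/101 = 0.12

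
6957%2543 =1871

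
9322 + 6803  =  16125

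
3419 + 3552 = 6971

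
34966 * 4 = 139864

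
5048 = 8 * 631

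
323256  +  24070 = 347326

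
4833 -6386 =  - 1553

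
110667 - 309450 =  - 198783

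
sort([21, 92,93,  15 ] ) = [15,21,92 , 93 ] 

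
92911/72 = 1290 + 31/72 = 1290.43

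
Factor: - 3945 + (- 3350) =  - 7295 = -  5^1*1459^1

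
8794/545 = 16 +74/545 = 16.14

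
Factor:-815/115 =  - 163/23 = - 23^( - 1 )*163^1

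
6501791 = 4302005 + 2199786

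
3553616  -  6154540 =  - 2600924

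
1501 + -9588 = -8087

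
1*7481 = 7481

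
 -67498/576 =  - 118 +235/288  =  - 117.18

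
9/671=9/671 = 0.01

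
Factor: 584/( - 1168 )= - 1/2 = -2^ (  -  1) 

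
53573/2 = 53573/2 = 26786.50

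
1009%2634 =1009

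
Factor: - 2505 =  - 3^1*5^1*167^1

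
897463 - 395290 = 502173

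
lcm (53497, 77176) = 4707736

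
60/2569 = 60/2569 = 0.02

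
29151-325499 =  -296348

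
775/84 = 775/84 = 9.23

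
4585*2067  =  9477195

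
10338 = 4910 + 5428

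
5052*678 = 3425256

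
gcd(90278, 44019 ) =1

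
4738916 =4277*1108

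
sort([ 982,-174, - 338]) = [  -  338,  -  174, 982]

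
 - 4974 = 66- 5040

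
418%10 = 8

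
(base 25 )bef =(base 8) 16110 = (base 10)7240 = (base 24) CDG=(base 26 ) aic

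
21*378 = 7938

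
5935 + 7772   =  13707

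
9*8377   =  75393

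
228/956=57/239 = 0.24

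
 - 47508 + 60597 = 13089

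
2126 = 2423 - 297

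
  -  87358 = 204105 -291463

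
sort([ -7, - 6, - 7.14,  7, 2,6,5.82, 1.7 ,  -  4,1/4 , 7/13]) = [ - 7.14, - 7, - 6, - 4,1/4 , 7/13,  1.7, 2,5.82,6,7] 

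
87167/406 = 214 + 283/406 = 214.70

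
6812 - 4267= 2545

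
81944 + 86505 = 168449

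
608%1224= 608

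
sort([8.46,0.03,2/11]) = [0.03 , 2/11, 8.46 ] 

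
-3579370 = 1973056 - 5552426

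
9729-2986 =6743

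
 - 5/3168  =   - 1+3163/3168 = - 0.00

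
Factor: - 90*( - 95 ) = 2^1*3^2*5^2*19^1 = 8550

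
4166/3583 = 4166/3583 = 1.16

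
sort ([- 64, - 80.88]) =[ - 80.88, - 64] 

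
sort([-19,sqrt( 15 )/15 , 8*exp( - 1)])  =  [ - 19,sqrt( 15 )/15,8*exp(-1)]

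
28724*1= 28724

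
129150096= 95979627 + 33170469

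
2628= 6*438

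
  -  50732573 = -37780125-12952448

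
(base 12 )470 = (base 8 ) 1224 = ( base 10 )660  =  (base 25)11a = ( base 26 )pa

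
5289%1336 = 1281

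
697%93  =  46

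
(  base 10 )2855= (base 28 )3hr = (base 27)3OK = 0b101100100111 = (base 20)72F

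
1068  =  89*12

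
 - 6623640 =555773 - 7179413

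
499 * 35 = 17465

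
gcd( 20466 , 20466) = 20466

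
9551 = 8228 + 1323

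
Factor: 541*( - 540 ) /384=  -  24345/32 = - 2^(  -  5)*3^2*  5^1*541^1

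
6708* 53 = 355524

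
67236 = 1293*52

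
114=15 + 99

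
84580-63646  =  20934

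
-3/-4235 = 3/4235 = 0.00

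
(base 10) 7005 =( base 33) 6e9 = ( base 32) 6qt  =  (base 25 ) b55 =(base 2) 1101101011101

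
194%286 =194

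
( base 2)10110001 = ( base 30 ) 5R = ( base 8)261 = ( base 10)177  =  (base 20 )8h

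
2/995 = 2/995  =  0.00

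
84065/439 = 84065/439 =191.49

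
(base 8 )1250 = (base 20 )1E0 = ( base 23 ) 16D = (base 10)680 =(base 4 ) 22220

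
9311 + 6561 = 15872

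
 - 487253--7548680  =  7061427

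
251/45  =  251/45  =  5.58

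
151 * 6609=997959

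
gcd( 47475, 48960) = 45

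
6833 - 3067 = 3766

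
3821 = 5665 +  - 1844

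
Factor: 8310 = 2^1*3^1*5^1*277^1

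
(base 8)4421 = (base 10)2321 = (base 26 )3B7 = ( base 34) 209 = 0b100100010001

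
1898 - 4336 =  - 2438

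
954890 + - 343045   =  611845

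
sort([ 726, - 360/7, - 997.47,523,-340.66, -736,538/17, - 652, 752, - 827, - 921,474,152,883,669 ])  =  [ - 997.47, - 921,-827, -736, - 652, - 340.66, - 360/7,  538/17, 152,474, 523,669,  726,752 , 883]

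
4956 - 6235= - 1279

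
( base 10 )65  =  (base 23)2j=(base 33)1w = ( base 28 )29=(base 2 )1000001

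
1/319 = 1/319 =0.00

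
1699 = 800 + 899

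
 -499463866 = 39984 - 499503850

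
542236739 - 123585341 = 418651398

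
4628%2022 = 584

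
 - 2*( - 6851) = 13702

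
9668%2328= 356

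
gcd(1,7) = 1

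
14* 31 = 434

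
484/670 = 242/335 = 0.72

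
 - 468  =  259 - 727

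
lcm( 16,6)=48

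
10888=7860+3028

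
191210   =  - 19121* (  -  10 ) 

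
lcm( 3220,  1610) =3220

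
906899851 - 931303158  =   - 24403307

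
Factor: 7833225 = 3^1*5^2*19^1 * 23^1*239^1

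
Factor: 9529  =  13^1 * 733^1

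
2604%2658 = 2604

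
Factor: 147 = 3^1*7^2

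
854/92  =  9+13/46=9.28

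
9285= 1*9285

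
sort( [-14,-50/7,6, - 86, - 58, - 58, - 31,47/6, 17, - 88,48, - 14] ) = [ - 88, -86, - 58, - 58,  -  31, - 14, - 14, -50/7,  6,47/6,17,48 ]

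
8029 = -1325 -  - 9354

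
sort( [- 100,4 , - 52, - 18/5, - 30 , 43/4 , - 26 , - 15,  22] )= [ - 100 , - 52, - 30, - 26,  -  15, - 18/5, 4, 43/4, 22 ]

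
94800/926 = 102 + 174/463 = 102.38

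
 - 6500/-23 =6500/23 = 282.61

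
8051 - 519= 7532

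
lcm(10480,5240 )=10480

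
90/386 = 45/193 = 0.23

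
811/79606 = 811/79606 = 0.01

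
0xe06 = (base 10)3590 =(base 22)794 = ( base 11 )2774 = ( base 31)3mp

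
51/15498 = 17/5166 = 0.00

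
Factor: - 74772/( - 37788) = 93/47= 3^1*31^1 * 47^( - 1)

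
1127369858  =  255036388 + 872333470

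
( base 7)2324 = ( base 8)1523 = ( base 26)16j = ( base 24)1bb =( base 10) 851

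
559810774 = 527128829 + 32681945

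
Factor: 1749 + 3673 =5422 = 2^1*2711^1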